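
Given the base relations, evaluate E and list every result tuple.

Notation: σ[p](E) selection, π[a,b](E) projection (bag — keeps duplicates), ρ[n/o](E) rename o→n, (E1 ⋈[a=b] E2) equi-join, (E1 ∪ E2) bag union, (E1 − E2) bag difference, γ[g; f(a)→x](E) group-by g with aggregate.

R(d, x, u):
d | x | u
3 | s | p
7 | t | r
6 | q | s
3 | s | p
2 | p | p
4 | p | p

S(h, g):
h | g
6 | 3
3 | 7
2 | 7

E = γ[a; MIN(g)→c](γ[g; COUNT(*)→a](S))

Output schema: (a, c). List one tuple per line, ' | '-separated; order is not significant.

Subexpression sizes:
  S → 3
  γ[g; COUNT(*)→a](S) → 2
  γ[a; MIN(g)→c](γ[g; COUNT(*)→a](S)) → 2

== RESULT ==
a | c
1 | 3
2 | 7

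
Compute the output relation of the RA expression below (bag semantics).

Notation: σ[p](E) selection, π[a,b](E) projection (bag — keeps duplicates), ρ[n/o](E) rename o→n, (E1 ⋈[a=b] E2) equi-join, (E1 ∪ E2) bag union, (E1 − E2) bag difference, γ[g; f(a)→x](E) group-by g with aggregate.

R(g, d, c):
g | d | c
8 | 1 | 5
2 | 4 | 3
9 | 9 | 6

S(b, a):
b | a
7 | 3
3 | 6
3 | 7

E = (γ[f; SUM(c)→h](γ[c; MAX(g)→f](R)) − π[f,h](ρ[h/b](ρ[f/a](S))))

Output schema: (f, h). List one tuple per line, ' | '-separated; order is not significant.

Stepwise |·|:
  R → 3
  γ[c; MAX(g)→f](R) → 3
  γ[f; SUM(c)→h](γ[c; MAX(g)→f](R)) → 3
  S → 3
  ρ[f/a](S) → 3
  ρ[h/b](ρ[f/a](S)) → 3
  π[f,h](ρ[h/b](ρ[f/a](S))) → 3
  (γ[f; SUM(c)→h](γ[c; MAX(g)→f](R)) − π[f,h](ρ[h/b](ρ[f/a](S)))) → 3

== RESULT ==
f | h
2 | 3
8 | 5
9 | 6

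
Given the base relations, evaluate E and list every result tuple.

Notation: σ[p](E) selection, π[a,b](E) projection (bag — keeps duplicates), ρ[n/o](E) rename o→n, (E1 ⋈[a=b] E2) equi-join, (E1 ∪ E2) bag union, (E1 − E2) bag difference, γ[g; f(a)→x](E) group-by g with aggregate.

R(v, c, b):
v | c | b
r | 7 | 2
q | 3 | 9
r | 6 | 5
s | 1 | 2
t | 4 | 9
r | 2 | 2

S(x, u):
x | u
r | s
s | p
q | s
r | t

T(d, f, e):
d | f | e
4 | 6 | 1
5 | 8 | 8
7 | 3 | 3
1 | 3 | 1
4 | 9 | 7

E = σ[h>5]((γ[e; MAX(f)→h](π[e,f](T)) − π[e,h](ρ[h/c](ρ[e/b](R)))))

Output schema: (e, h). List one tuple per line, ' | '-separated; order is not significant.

Stepwise |·|:
  T → 5
  π[e,f](T) → 5
  γ[e; MAX(f)→h](π[e,f](T)) → 4
  R → 6
  ρ[e/b](R) → 6
  ρ[h/c](ρ[e/b](R)) → 6
  π[e,h](ρ[h/c](ρ[e/b](R))) → 6
  (γ[e; MAX(f)→h](π[e,f](T)) − π[e,h](ρ[h/c](ρ[e/b](R)))) → 4
  σ[h>5]((γ[e; MAX(f)→h](π[e,f](T)) − π[e,h](ρ[h/c](ρ[e/b](R))))) → 3

== RESULT ==
e | h
1 | 6
7 | 9
8 | 8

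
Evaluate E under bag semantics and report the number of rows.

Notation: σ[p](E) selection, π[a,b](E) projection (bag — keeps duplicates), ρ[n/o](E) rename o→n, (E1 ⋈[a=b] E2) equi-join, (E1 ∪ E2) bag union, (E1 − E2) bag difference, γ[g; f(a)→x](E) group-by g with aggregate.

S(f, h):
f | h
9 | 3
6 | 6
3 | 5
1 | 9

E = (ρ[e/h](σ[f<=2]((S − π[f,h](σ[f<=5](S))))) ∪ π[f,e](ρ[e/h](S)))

Stepwise |·|:
  S → 4
  S → 4
  σ[f<=5](S) → 2
  π[f,h](σ[f<=5](S)) → 2
  (S − π[f,h](σ[f<=5](S))) → 2
  σ[f<=2]((S − π[f,h](σ[f<=5](S)))) → 0
  ρ[e/h](σ[f<=2]((S − π[f,h](σ[f<=5](S))))) → 0
  S → 4
  ρ[e/h](S) → 4
  π[f,e](ρ[e/h](S)) → 4
  (ρ[e/h](σ[f<=2]((S − π[f,h](σ[f<=5](S))))) ∪ π[f,e](ρ[e/h](S))) → 4

|E| = 4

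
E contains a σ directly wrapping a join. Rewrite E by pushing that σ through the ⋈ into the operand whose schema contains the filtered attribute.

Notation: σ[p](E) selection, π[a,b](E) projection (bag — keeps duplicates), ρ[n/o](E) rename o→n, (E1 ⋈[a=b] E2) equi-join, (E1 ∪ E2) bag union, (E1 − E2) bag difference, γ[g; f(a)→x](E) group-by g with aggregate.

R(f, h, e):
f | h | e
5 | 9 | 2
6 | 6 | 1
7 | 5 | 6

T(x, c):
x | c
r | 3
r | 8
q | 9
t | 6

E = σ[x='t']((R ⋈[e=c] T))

σ filters on x, owned by the right side.
E' = (R ⋈[e=c] σ[x='t'](T))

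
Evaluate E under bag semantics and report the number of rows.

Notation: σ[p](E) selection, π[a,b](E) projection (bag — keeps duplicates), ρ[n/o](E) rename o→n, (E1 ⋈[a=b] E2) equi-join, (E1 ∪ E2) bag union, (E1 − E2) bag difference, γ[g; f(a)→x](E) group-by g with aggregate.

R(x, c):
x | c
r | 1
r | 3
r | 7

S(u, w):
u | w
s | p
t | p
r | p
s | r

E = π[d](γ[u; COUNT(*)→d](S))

Per-node cardinality:
  S → 4
  γ[u; COUNT(*)→d](S) → 3
  π[d](γ[u; COUNT(*)→d](S)) → 3

|E| = 3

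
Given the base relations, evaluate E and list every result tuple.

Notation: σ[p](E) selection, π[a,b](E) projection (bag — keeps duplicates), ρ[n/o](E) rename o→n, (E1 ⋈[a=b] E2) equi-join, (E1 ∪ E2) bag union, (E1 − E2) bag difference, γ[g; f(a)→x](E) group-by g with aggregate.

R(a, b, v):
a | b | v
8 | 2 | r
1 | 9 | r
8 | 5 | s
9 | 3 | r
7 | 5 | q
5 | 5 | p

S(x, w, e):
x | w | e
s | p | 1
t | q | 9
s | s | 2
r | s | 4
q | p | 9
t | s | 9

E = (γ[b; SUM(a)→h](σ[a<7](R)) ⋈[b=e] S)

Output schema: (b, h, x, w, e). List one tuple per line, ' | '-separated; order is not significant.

Subexpression sizes:
  R → 6
  σ[a<7](R) → 2
  γ[b; SUM(a)→h](σ[a<7](R)) → 2
  S → 6
  (γ[b; SUM(a)→h](σ[a<7](R)) ⋈[b=e] S) → 3

== RESULT ==
b | h | x | w | e
9 | 1 | q | p | 9
9 | 1 | t | q | 9
9 | 1 | t | s | 9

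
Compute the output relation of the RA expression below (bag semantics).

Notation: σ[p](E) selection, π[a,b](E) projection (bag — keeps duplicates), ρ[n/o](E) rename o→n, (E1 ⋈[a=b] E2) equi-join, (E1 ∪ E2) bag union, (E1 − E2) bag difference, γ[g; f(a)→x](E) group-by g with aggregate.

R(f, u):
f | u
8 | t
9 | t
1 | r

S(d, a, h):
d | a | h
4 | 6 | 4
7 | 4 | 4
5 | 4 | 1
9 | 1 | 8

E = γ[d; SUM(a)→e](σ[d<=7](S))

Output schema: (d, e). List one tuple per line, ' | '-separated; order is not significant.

Stepwise |·|:
  S → 4
  σ[d<=7](S) → 3
  γ[d; SUM(a)→e](σ[d<=7](S)) → 3

== RESULT ==
d | e
4 | 6
5 | 4
7 | 4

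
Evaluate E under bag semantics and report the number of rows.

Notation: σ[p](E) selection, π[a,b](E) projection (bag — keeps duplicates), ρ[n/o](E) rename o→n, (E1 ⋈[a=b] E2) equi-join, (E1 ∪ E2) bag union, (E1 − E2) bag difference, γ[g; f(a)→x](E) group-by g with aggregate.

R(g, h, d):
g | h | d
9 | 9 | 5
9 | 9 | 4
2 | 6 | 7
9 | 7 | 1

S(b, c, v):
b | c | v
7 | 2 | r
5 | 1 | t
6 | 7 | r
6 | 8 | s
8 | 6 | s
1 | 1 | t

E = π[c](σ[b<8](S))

Per-node cardinality:
  S → 6
  σ[b<8](S) → 5
  π[c](σ[b<8](S)) → 5

|E| = 5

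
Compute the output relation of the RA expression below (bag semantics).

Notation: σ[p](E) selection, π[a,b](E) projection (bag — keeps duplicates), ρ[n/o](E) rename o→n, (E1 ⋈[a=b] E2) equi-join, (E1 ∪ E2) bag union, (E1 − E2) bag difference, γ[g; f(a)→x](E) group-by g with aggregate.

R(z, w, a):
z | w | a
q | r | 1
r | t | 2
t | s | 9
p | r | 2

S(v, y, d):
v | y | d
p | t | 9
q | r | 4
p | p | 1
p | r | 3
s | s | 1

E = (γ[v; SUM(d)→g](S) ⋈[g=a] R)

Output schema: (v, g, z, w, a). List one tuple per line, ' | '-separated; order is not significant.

Row counts bottom-up:
  S → 5
  γ[v; SUM(d)→g](S) → 3
  R → 4
  (γ[v; SUM(d)→g](S) ⋈[g=a] R) → 1

== RESULT ==
v | g | z | w | a
s | 1 | q | r | 1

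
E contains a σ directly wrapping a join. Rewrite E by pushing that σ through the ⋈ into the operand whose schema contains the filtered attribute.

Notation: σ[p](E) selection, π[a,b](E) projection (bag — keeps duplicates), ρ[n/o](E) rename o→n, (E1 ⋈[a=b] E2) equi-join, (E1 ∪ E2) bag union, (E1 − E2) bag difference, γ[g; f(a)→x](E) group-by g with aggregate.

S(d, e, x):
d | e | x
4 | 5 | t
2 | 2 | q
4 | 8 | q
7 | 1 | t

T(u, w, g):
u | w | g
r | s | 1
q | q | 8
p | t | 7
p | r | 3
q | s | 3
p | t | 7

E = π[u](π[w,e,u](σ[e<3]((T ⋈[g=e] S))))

σ filters on e, owned by the right side.
E' = π[u](π[w,e,u]((T ⋈[g=e] σ[e<3](S))))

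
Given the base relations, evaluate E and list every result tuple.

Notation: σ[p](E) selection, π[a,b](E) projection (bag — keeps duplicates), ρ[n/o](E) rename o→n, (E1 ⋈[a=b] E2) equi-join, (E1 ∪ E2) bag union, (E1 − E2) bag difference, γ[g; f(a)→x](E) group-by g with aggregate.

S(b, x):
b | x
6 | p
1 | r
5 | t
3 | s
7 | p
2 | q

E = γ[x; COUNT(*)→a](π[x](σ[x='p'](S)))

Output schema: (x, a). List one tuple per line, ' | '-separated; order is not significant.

Subexpression sizes:
  S → 6
  σ[x='p'](S) → 2
  π[x](σ[x='p'](S)) → 2
  γ[x; COUNT(*)→a](π[x](σ[x='p'](S))) → 1

== RESULT ==
x | a
p | 2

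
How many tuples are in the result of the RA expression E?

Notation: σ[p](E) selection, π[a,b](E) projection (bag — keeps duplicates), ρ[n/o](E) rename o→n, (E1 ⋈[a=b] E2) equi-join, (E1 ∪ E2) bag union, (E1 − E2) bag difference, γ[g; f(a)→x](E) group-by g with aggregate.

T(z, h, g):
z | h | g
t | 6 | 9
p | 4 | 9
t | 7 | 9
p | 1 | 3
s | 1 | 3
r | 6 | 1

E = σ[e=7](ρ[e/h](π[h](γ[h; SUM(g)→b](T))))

Row counts bottom-up:
  T → 6
  γ[h; SUM(g)→b](T) → 4
  π[h](γ[h; SUM(g)→b](T)) → 4
  ρ[e/h](π[h](γ[h; SUM(g)→b](T))) → 4
  σ[e=7](ρ[e/h](π[h](γ[h; SUM(g)→b](T)))) → 1

|E| = 1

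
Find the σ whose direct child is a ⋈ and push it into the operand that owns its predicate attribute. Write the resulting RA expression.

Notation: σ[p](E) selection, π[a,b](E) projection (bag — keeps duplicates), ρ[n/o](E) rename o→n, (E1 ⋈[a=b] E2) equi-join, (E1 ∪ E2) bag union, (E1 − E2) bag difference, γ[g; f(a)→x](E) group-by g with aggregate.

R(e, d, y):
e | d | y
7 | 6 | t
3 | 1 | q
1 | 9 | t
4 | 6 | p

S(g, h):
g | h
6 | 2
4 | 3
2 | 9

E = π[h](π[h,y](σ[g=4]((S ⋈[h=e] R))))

σ filters on g, owned by the left side.
E' = π[h](π[h,y]((σ[g=4](S) ⋈[h=e] R)))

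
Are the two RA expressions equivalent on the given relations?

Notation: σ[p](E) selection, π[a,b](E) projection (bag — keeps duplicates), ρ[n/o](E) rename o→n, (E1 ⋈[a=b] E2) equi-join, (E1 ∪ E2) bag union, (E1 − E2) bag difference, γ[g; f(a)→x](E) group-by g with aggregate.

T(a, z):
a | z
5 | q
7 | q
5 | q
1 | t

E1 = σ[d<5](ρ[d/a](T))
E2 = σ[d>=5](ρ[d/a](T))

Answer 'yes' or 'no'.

E1 stepwise |·|:
  T → 4
  ρ[d/a](T) → 4
  σ[d<5](ρ[d/a](T)) → 1
E2 stepwise |·|:
  T → 4
  ρ[d/a](T) → 4
  σ[d>=5](ρ[d/a](T)) → 3

E1 result:
d | z
1 | t
E2 result:
d | z
5 | q
5 | q
7 | q
Witness: (1, 't') appears 1× in E1 but 0× in E2.

no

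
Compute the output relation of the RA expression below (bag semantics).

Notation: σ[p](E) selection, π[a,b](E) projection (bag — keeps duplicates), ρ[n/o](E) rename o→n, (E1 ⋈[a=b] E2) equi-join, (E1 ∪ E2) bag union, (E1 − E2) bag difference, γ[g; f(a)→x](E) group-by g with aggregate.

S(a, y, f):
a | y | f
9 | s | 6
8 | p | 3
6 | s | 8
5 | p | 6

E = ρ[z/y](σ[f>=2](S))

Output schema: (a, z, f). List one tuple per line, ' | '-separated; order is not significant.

Stepwise |·|:
  S → 4
  σ[f>=2](S) → 4
  ρ[z/y](σ[f>=2](S)) → 4

== RESULT ==
a | z | f
5 | p | 6
6 | s | 8
8 | p | 3
9 | s | 6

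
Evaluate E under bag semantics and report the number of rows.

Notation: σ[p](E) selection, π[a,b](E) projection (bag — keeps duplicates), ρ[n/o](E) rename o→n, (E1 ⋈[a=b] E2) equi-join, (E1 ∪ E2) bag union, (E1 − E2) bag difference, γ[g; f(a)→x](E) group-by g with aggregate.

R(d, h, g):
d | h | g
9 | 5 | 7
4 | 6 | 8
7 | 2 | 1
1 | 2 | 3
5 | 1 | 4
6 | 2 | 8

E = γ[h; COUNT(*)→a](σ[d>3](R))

Per-node cardinality:
  R → 6
  σ[d>3](R) → 5
  γ[h; COUNT(*)→a](σ[d>3](R)) → 4

|E| = 4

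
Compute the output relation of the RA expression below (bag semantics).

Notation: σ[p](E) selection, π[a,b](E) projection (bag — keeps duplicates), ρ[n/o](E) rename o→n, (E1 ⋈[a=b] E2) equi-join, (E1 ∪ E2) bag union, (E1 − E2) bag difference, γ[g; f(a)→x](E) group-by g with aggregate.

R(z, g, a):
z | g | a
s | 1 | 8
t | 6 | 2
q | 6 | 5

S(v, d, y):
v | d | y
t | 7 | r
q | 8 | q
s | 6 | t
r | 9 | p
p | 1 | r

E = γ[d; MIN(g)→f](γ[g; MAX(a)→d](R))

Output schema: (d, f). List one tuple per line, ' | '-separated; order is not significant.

Row counts bottom-up:
  R → 3
  γ[g; MAX(a)→d](R) → 2
  γ[d; MIN(g)→f](γ[g; MAX(a)→d](R)) → 2

== RESULT ==
d | f
5 | 6
8 | 1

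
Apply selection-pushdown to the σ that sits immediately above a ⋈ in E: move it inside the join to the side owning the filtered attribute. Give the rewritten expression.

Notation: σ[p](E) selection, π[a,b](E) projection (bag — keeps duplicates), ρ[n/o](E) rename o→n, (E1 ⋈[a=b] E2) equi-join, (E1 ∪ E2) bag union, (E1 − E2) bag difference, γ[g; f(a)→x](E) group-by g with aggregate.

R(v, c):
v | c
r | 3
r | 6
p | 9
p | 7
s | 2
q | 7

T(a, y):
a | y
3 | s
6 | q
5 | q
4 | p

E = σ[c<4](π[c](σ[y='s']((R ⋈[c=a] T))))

σ filters on y, owned by the right side.
E' = σ[c<4](π[c]((R ⋈[c=a] σ[y='s'](T))))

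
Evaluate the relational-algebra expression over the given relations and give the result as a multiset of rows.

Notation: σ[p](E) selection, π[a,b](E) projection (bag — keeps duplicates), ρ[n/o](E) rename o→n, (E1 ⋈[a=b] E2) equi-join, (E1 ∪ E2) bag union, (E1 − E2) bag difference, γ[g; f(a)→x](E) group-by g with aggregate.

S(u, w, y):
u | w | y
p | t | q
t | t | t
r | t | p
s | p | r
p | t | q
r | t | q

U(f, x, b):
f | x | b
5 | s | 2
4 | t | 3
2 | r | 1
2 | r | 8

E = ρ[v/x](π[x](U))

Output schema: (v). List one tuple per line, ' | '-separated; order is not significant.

Row counts bottom-up:
  U → 4
  π[x](U) → 4
  ρ[v/x](π[x](U)) → 4

== RESULT ==
v
r
r
s
t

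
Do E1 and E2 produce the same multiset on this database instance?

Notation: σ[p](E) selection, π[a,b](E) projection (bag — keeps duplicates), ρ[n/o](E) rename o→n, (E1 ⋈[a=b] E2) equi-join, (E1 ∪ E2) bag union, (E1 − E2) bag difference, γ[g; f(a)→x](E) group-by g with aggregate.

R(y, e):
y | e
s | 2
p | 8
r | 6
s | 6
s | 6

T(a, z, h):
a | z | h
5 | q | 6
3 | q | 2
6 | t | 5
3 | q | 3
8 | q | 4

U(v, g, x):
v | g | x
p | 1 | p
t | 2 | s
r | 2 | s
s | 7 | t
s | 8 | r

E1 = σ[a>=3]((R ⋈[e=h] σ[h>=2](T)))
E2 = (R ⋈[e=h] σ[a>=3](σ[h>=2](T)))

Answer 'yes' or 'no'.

E1 stepwise |·|:
  R → 5
  T → 5
  σ[h>=2](T) → 5
  (R ⋈[e=h] σ[h>=2](T)) → 4
  σ[a>=3]((R ⋈[e=h] σ[h>=2](T))) → 4
E2 stepwise |·|:
  R → 5
  T → 5
  σ[h>=2](T) → 5
  σ[a>=3](σ[h>=2](T)) → 5
  (R ⋈[e=h] σ[a>=3](σ[h>=2](T))) → 4

E1 and E2 produce the same multiset:
y | e | a | z | h
r | 6 | 5 | q | 6
s | 2 | 3 | q | 2
s | 6 | 5 | q | 6
s | 6 | 5 | q | 6

yes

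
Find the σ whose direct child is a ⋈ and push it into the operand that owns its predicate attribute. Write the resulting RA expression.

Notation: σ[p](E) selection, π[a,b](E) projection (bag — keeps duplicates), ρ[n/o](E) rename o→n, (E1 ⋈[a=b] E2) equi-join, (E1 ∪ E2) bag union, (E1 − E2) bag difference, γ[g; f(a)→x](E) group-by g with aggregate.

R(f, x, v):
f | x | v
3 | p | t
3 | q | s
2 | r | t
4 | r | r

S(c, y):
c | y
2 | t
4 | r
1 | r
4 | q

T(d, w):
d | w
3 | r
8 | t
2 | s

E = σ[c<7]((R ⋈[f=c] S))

σ filters on c, owned by the right side.
E' = (R ⋈[f=c] σ[c<7](S))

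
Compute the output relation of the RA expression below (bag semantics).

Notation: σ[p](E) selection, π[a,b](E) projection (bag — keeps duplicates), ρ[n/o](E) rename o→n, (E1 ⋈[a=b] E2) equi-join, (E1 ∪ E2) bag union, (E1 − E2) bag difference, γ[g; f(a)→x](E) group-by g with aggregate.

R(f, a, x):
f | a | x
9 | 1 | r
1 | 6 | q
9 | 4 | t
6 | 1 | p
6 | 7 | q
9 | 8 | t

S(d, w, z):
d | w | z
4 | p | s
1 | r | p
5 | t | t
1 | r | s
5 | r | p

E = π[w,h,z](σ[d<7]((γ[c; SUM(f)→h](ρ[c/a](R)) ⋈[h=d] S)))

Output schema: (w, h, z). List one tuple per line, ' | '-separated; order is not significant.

Per-node cardinality:
  R → 6
  ρ[c/a](R) → 6
  γ[c; SUM(f)→h](ρ[c/a](R)) → 5
  S → 5
  (γ[c; SUM(f)→h](ρ[c/a](R)) ⋈[h=d] S) → 2
  σ[d<7]((γ[c; SUM(f)→h](ρ[c/a](R)) ⋈[h=d] S)) → 2
  π[w,h,z](σ[d<7]((γ[c; SUM(f)→h](ρ[c/a](R)) ⋈[h=d] S))) → 2

== RESULT ==
w | h | z
r | 1 | p
r | 1 | s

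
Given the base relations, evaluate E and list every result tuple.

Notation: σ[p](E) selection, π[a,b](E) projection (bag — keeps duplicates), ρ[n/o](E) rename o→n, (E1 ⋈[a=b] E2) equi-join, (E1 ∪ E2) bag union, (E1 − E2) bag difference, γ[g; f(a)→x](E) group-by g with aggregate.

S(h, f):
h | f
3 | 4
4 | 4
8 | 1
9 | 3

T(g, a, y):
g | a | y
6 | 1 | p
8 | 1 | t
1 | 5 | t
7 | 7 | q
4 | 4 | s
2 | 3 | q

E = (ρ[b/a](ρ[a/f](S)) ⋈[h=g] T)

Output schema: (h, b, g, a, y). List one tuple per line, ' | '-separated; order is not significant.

Subexpression sizes:
  S → 4
  ρ[a/f](S) → 4
  ρ[b/a](ρ[a/f](S)) → 4
  T → 6
  (ρ[b/a](ρ[a/f](S)) ⋈[h=g] T) → 2

== RESULT ==
h | b | g | a | y
4 | 4 | 4 | 4 | s
8 | 1 | 8 | 1 | t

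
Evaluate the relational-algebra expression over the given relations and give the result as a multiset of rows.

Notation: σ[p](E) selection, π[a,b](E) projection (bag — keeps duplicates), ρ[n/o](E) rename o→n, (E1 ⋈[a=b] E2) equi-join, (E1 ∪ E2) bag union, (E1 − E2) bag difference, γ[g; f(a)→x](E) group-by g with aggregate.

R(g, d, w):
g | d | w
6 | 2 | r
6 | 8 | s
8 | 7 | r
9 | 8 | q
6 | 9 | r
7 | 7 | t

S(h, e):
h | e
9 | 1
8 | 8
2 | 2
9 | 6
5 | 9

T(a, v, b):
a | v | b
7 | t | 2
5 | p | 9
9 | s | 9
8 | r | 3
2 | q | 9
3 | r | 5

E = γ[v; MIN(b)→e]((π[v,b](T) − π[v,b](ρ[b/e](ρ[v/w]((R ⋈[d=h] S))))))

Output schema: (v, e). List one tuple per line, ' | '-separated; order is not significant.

Row counts bottom-up:
  T → 6
  π[v,b](T) → 6
  R → 6
  S → 5
  (R ⋈[d=h] S) → 5
  ρ[v/w]((R ⋈[d=h] S)) → 5
  ρ[b/e](ρ[v/w]((R ⋈[d=h] S))) → 5
  π[v,b](ρ[b/e](ρ[v/w]((R ⋈[d=h] S)))) → 5
  (π[v,b](T) − π[v,b](ρ[b/e](ρ[v/w]((R ⋈[d=h] S))))) → 6
  γ[v; MIN(b)→e]((π[v,b](T) − π[v,b](ρ[b/e](ρ[v/w]((R ⋈[d=h] S)))))) → 5

== RESULT ==
v | e
p | 9
q | 9
r | 3
s | 9
t | 2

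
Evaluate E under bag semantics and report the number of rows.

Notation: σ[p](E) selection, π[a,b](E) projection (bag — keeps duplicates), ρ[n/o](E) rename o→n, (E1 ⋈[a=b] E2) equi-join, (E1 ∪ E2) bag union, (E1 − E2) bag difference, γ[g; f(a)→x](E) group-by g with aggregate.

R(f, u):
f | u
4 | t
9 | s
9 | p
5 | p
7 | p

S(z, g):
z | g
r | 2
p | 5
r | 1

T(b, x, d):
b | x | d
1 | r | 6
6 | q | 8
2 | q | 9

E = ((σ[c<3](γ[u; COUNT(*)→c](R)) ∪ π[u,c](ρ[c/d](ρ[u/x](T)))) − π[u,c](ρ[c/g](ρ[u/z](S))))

Stepwise |·|:
  R → 5
  γ[u; COUNT(*)→c](R) → 3
  σ[c<3](γ[u; COUNT(*)→c](R)) → 2
  T → 3
  ρ[u/x](T) → 3
  ρ[c/d](ρ[u/x](T)) → 3
  π[u,c](ρ[c/d](ρ[u/x](T))) → 3
  (σ[c<3](γ[u; COUNT(*)→c](R)) ∪ π[u,c](ρ[c/d](ρ[u/x](T)))) → 5
  S → 3
  ρ[u/z](S) → 3
  ρ[c/g](ρ[u/z](S)) → 3
  π[u,c](ρ[c/g](ρ[u/z](S))) → 3
  ((σ[c<3](γ[u; COUNT(*)→c](R)) ∪ π[u,c](ρ[c/d](ρ[u/x](T)))) − π[u,c](ρ[c/g](ρ[u/z](S)))) → 5

|E| = 5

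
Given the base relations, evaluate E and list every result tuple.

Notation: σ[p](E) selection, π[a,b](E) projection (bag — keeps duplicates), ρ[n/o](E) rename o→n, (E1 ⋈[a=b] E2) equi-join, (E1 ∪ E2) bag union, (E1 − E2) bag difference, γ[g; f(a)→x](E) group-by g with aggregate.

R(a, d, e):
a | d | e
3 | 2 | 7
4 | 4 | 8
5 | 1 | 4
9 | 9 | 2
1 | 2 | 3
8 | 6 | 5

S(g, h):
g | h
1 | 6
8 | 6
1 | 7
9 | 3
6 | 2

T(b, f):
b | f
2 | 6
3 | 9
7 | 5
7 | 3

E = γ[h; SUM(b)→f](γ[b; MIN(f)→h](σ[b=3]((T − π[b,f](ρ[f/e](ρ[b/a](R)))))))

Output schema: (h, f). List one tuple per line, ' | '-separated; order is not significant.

Per-node cardinality:
  T → 4
  R → 6
  ρ[b/a](R) → 6
  ρ[f/e](ρ[b/a](R)) → 6
  π[b,f](ρ[f/e](ρ[b/a](R))) → 6
  (T − π[b,f](ρ[f/e](ρ[b/a](R)))) → 4
  σ[b=3]((T − π[b,f](ρ[f/e](ρ[b/a](R))))) → 1
  γ[b; MIN(f)→h](σ[b=3]((T − π[b,f](ρ[f/e](ρ[b/a](R)))))) → 1
  γ[h; SUM(b)→f](γ[b; MIN(f)→h](σ[b=3]((T − π[b,f](ρ[f/e](ρ[b/a](R))))))) → 1

== RESULT ==
h | f
9 | 3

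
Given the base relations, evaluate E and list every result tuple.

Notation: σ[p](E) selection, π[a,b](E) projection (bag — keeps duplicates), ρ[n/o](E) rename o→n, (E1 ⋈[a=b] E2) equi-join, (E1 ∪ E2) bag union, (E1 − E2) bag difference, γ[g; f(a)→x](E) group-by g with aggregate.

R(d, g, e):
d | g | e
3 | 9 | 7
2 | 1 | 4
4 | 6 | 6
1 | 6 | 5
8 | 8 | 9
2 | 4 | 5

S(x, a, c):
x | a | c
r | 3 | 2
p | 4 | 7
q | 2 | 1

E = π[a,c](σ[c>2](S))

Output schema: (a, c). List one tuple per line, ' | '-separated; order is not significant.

Per-node cardinality:
  S → 3
  σ[c>2](S) → 1
  π[a,c](σ[c>2](S)) → 1

== RESULT ==
a | c
4 | 7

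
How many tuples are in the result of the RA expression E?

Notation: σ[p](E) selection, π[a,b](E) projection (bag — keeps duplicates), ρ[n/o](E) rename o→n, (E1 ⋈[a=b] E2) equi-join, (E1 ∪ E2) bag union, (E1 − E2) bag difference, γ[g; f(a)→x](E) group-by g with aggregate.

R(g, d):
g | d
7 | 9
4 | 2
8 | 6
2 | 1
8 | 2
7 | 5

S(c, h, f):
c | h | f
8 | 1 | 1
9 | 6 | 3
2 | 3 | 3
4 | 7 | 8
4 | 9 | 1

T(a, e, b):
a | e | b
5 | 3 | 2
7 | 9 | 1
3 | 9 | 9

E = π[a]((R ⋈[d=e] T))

Row counts bottom-up:
  R → 6
  T → 3
  (R ⋈[d=e] T) → 2
  π[a]((R ⋈[d=e] T)) → 2

|E| = 2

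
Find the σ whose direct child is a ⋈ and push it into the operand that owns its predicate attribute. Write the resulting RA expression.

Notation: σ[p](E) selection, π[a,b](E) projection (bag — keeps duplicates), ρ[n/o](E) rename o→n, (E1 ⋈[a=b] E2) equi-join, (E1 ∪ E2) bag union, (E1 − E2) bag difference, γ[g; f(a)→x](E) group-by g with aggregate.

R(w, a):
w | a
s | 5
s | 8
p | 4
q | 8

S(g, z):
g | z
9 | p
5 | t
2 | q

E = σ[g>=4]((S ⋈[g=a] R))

σ filters on g, owned by the left side.
E' = (σ[g>=4](S) ⋈[g=a] R)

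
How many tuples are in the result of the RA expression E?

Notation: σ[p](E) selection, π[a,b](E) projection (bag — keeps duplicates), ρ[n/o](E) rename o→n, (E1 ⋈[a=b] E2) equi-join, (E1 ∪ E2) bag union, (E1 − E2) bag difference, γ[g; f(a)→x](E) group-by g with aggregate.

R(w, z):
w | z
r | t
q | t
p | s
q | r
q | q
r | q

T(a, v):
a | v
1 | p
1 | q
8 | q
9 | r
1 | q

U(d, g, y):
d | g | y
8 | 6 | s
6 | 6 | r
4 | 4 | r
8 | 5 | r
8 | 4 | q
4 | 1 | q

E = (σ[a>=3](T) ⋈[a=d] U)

Subexpression sizes:
  T → 5
  σ[a>=3](T) → 2
  U → 6
  (σ[a>=3](T) ⋈[a=d] U) → 3

|E| = 3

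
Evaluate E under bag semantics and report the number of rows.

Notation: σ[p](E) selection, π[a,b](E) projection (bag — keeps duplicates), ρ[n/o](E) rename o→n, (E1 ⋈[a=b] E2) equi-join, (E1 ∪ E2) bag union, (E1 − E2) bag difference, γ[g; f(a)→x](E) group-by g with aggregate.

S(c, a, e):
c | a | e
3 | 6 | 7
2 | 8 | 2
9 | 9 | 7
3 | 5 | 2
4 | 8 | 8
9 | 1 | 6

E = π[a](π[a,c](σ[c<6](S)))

Subexpression sizes:
  S → 6
  σ[c<6](S) → 4
  π[a,c](σ[c<6](S)) → 4
  π[a](π[a,c](σ[c<6](S))) → 4

|E| = 4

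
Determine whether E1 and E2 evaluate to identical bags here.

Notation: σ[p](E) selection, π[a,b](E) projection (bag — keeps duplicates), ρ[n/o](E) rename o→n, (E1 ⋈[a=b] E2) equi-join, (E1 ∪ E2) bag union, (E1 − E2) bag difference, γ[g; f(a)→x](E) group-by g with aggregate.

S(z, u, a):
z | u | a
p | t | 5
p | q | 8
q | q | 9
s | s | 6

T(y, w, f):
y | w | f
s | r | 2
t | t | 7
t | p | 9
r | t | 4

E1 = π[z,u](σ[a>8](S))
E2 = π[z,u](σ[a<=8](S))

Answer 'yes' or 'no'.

E1 subexpression sizes:
  S → 4
  σ[a>8](S) → 1
  π[z,u](σ[a>8](S)) → 1
E2 subexpression sizes:
  S → 4
  σ[a<=8](S) → 3
  π[z,u](σ[a<=8](S)) → 3

E1 result:
z | u
q | q
E2 result:
z | u
p | q
p | t
s | s
Witness: ('s', 's') appears 0× in E1 but 1× in E2.

no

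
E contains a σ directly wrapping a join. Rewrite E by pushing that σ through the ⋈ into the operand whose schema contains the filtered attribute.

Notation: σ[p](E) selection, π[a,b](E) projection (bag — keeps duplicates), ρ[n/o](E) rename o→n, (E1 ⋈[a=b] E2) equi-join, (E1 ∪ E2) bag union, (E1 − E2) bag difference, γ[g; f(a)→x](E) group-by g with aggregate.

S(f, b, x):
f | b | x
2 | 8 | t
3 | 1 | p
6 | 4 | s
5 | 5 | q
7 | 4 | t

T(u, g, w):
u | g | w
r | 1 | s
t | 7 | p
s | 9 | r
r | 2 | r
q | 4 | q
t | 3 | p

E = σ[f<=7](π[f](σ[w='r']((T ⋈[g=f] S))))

σ filters on w, owned by the left side.
E' = σ[f<=7](π[f]((σ[w='r'](T) ⋈[g=f] S)))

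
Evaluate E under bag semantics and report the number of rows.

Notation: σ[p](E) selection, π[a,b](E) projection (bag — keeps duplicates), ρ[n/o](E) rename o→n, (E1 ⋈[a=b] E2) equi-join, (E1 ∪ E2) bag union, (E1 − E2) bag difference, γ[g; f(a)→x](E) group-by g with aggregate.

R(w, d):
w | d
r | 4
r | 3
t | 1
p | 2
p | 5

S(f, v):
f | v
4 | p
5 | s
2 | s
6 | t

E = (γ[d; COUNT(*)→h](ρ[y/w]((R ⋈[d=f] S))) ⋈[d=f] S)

Per-node cardinality:
  R → 5
  S → 4
  (R ⋈[d=f] S) → 3
  ρ[y/w]((R ⋈[d=f] S)) → 3
  γ[d; COUNT(*)→h](ρ[y/w]((R ⋈[d=f] S))) → 3
  S → 4
  (γ[d; COUNT(*)→h](ρ[y/w]((R ⋈[d=f] S))) ⋈[d=f] S) → 3

|E| = 3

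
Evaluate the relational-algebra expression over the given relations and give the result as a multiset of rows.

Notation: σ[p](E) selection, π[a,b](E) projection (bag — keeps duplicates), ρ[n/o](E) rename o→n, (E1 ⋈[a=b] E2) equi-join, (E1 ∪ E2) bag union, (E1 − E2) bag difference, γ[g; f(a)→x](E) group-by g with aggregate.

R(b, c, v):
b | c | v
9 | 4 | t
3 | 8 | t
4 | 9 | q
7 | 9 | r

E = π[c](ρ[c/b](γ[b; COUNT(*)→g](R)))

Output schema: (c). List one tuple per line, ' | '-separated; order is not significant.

Row counts bottom-up:
  R → 4
  γ[b; COUNT(*)→g](R) → 4
  ρ[c/b](γ[b; COUNT(*)→g](R)) → 4
  π[c](ρ[c/b](γ[b; COUNT(*)→g](R))) → 4

== RESULT ==
c
3
4
7
9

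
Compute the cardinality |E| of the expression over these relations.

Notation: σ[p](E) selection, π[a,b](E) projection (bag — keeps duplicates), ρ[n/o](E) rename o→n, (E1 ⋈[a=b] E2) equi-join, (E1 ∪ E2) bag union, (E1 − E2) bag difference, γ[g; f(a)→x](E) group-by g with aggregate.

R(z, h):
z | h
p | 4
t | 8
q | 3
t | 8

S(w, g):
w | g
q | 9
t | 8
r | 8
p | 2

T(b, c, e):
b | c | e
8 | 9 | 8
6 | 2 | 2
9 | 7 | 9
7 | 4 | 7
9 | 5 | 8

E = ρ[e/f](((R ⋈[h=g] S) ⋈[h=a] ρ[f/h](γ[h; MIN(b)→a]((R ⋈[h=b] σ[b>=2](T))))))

Per-node cardinality:
  R → 4
  S → 4
  (R ⋈[h=g] S) → 4
  R → 4
  T → 5
  σ[b>=2](T) → 5
  (R ⋈[h=b] σ[b>=2](T)) → 2
  γ[h; MIN(b)→a]((R ⋈[h=b] σ[b>=2](T))) → 1
  ρ[f/h](γ[h; MIN(b)→a]((R ⋈[h=b] σ[b>=2](T)))) → 1
  ((R ⋈[h=g] S) ⋈[h=a] ρ[f/h](γ[h; MIN(b)→a]((R ⋈[h=b] σ[b>=2](T))))) → 4
  ρ[e/f](((R ⋈[h=g] S) ⋈[h=a] ρ[f/h](γ[h; MIN(b)→a]((R ⋈[h=b] σ[b>=2](T)))))) → 4

|E| = 4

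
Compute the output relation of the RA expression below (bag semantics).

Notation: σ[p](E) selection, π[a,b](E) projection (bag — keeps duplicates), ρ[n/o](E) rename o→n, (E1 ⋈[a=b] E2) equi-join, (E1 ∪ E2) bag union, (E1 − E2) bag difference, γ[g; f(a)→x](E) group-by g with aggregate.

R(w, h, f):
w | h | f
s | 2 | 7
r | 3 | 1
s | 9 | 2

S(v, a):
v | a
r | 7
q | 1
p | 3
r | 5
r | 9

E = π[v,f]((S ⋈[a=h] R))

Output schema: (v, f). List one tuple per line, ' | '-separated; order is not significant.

Per-node cardinality:
  S → 5
  R → 3
  (S ⋈[a=h] R) → 2
  π[v,f]((S ⋈[a=h] R)) → 2

== RESULT ==
v | f
p | 1
r | 2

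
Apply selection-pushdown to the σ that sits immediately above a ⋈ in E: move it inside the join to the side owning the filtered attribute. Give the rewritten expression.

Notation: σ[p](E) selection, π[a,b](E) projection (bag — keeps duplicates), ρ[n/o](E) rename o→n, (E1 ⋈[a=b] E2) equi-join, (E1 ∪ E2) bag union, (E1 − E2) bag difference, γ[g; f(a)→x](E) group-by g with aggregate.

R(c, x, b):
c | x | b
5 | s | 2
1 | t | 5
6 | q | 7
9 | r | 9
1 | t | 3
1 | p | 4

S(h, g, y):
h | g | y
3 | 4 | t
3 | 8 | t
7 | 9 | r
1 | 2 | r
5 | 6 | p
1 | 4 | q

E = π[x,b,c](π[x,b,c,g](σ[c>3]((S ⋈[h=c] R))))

σ filters on c, owned by the right side.
E' = π[x,b,c](π[x,b,c,g]((S ⋈[h=c] σ[c>3](R))))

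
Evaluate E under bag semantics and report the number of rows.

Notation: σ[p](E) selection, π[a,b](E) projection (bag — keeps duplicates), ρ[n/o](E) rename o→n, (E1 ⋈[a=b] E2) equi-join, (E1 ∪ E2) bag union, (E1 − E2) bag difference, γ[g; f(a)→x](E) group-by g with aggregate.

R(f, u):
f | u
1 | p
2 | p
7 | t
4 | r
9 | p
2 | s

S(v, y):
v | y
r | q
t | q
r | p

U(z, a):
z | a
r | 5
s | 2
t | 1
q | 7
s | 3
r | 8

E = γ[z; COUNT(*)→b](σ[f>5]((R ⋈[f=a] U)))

Row counts bottom-up:
  R → 6
  U → 6
  (R ⋈[f=a] U) → 4
  σ[f>5]((R ⋈[f=a] U)) → 1
  γ[z; COUNT(*)→b](σ[f>5]((R ⋈[f=a] U))) → 1

|E| = 1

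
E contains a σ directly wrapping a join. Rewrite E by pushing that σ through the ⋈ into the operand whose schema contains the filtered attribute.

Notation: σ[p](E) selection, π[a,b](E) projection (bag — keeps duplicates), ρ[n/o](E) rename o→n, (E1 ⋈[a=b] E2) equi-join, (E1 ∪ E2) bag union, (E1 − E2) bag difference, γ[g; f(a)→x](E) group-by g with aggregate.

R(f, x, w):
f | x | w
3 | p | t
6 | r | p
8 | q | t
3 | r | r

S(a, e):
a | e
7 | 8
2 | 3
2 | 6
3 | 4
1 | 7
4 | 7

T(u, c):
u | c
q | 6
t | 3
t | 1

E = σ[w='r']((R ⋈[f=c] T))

σ filters on w, owned by the left side.
E' = (σ[w='r'](R) ⋈[f=c] T)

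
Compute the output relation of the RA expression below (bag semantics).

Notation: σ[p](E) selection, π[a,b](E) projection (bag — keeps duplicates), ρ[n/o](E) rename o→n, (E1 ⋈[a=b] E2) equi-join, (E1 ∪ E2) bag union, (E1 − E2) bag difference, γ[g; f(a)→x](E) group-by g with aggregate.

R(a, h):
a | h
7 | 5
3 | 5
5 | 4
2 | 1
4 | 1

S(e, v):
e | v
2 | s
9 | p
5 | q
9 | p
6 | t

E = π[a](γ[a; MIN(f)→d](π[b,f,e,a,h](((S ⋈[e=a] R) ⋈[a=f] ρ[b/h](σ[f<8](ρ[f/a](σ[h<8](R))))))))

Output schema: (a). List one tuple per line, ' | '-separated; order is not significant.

Row counts bottom-up:
  S → 5
  R → 5
  (S ⋈[e=a] R) → 2
  R → 5
  σ[h<8](R) → 5
  ρ[f/a](σ[h<8](R)) → 5
  σ[f<8](ρ[f/a](σ[h<8](R))) → 5
  ρ[b/h](σ[f<8](ρ[f/a](σ[h<8](R)))) → 5
  ((S ⋈[e=a] R) ⋈[a=f] ρ[b/h](σ[f<8](ρ[f/a](σ[h<8](R))))) → 2
  π[b,f,e,a,h](((S ⋈[e=a] R) ⋈[a=f] ρ[b/h](σ[f<8](ρ[f/a](σ[h<8](R)))))) → 2
  γ[a; MIN(f)→d](π[b,f,e,a,h](((S ⋈[e=a] R) ⋈[a=f] ρ[b/h](σ[f<8](ρ[f/a](σ[h<8](R))))))) → 2
  π[a](γ[a; MIN(f)→d](π[b,f,e,a,h](((S ⋈[e=a] R) ⋈[a=f] ρ[b/h](σ[f<8](ρ[f/a](σ[h<8](R)))))))) → 2

== RESULT ==
a
2
5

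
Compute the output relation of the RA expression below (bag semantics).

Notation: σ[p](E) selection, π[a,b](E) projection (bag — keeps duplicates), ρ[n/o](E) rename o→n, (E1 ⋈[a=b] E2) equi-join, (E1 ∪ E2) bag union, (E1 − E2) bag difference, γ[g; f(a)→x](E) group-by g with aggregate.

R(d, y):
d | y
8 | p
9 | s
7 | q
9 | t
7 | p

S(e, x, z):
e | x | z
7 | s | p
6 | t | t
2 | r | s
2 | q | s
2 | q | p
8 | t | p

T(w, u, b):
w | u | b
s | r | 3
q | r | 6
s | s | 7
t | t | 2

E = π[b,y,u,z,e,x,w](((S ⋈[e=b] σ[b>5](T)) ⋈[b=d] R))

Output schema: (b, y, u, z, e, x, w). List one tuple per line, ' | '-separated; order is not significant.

Subexpression sizes:
  S → 6
  T → 4
  σ[b>5](T) → 2
  (S ⋈[e=b] σ[b>5](T)) → 2
  R → 5
  ((S ⋈[e=b] σ[b>5](T)) ⋈[b=d] R) → 2
  π[b,y,u,z,e,x,w](((S ⋈[e=b] σ[b>5](T)) ⋈[b=d] R)) → 2

== RESULT ==
b | y | u | z | e | x | w
7 | p | s | p | 7 | s | s
7 | q | s | p | 7 | s | s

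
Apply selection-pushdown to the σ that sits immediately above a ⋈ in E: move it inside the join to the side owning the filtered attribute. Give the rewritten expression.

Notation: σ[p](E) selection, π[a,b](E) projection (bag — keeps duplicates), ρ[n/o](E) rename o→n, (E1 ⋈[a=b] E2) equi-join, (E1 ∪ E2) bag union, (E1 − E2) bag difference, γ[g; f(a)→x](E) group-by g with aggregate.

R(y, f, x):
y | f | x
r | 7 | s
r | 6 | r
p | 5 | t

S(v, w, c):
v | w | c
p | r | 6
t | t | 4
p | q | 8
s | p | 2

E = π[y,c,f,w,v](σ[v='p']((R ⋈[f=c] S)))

σ filters on v, owned by the right side.
E' = π[y,c,f,w,v]((R ⋈[f=c] σ[v='p'](S)))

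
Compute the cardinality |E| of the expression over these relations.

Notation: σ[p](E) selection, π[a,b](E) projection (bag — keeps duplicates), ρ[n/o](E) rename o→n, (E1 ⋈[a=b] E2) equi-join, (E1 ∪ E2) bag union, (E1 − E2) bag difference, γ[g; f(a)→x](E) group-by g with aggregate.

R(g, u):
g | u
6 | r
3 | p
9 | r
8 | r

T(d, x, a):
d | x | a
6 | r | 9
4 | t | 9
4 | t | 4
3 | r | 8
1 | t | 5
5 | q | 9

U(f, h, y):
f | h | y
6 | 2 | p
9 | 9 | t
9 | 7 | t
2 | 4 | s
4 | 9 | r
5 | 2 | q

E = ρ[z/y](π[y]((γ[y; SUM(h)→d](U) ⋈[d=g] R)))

Stepwise |·|:
  U → 6
  γ[y; SUM(h)→d](U) → 5
  R → 4
  (γ[y; SUM(h)→d](U) ⋈[d=g] R) → 1
  π[y]((γ[y; SUM(h)→d](U) ⋈[d=g] R)) → 1
  ρ[z/y](π[y]((γ[y; SUM(h)→d](U) ⋈[d=g] R))) → 1

|E| = 1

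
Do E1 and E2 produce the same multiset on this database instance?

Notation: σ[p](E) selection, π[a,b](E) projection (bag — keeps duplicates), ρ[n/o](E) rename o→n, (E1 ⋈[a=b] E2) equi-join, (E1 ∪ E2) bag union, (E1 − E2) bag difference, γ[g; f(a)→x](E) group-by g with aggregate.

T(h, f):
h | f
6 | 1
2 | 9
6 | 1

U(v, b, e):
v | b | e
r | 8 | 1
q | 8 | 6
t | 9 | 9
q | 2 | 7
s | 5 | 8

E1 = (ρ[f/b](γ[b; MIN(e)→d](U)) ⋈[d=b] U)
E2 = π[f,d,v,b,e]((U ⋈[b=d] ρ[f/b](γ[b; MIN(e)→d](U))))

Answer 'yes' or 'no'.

E1 subexpression sizes:
  U → 5
  γ[b; MIN(e)→d](U) → 4
  ρ[f/b](γ[b; MIN(e)→d](U)) → 4
  U → 5
  (ρ[f/b](γ[b; MIN(e)→d](U)) ⋈[d=b] U) → 3
E2 subexpression sizes:
  U → 5
  U → 5
  γ[b; MIN(e)→d](U) → 4
  ρ[f/b](γ[b; MIN(e)→d](U)) → 4
  (U ⋈[b=d] ρ[f/b](γ[b; MIN(e)→d](U))) → 3
  π[f,d,v,b,e]((U ⋈[b=d] ρ[f/b](γ[b; MIN(e)→d](U)))) → 3

E1 and E2 produce the same multiset:
f | d | v | b | e
5 | 8 | q | 8 | 6
5 | 8 | r | 8 | 1
9 | 9 | t | 9 | 9

yes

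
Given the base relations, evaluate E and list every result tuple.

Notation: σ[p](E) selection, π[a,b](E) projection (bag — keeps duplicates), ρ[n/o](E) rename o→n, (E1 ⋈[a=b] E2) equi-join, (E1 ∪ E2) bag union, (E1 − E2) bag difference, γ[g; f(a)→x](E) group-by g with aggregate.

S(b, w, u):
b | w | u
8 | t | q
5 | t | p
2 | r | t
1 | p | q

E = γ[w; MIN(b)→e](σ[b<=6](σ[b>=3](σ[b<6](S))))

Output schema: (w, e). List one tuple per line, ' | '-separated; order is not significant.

Row counts bottom-up:
  S → 4
  σ[b<6](S) → 3
  σ[b>=3](σ[b<6](S)) → 1
  σ[b<=6](σ[b>=3](σ[b<6](S))) → 1
  γ[w; MIN(b)→e](σ[b<=6](σ[b>=3](σ[b<6](S)))) → 1

== RESULT ==
w | e
t | 5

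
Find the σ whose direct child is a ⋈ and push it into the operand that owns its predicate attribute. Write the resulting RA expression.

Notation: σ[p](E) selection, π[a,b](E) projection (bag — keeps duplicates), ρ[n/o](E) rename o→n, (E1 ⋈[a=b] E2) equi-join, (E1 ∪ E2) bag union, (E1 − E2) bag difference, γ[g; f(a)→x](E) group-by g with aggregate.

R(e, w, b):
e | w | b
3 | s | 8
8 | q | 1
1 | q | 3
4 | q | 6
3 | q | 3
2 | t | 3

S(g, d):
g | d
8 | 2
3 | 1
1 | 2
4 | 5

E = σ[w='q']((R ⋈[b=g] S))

σ filters on w, owned by the left side.
E' = (σ[w='q'](R) ⋈[b=g] S)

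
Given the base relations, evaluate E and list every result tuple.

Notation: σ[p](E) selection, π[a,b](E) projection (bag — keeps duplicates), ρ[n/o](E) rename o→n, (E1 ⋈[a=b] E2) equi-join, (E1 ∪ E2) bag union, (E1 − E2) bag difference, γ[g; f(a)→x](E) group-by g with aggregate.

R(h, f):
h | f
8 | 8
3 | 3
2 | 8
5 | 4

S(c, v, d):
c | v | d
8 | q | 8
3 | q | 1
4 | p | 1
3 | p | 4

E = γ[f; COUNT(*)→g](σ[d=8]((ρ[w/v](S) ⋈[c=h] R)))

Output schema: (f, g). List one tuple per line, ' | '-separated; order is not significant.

Subexpression sizes:
  S → 4
  ρ[w/v](S) → 4
  R → 4
  (ρ[w/v](S) ⋈[c=h] R) → 3
  σ[d=8]((ρ[w/v](S) ⋈[c=h] R)) → 1
  γ[f; COUNT(*)→g](σ[d=8]((ρ[w/v](S) ⋈[c=h] R))) → 1

== RESULT ==
f | g
8 | 1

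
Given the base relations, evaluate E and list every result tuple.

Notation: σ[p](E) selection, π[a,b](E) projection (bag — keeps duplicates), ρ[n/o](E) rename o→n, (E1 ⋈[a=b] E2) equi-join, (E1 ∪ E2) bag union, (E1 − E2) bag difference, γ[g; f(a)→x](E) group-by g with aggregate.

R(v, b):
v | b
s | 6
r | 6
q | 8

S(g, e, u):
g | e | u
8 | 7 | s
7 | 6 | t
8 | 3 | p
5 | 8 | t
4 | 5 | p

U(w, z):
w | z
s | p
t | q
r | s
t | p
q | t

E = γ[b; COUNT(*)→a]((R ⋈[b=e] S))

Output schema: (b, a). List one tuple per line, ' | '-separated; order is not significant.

Stepwise |·|:
  R → 3
  S → 5
  (R ⋈[b=e] S) → 3
  γ[b; COUNT(*)→a]((R ⋈[b=e] S)) → 2

== RESULT ==
b | a
6 | 2
8 | 1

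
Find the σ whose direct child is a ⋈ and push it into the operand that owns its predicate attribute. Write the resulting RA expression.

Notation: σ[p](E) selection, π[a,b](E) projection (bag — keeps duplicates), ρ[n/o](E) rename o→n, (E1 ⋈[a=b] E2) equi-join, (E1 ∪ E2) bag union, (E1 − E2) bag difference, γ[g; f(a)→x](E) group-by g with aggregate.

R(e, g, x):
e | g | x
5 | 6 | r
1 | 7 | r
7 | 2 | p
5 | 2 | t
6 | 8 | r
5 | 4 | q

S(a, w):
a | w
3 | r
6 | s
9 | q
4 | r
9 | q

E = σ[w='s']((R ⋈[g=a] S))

σ filters on w, owned by the right side.
E' = (R ⋈[g=a] σ[w='s'](S))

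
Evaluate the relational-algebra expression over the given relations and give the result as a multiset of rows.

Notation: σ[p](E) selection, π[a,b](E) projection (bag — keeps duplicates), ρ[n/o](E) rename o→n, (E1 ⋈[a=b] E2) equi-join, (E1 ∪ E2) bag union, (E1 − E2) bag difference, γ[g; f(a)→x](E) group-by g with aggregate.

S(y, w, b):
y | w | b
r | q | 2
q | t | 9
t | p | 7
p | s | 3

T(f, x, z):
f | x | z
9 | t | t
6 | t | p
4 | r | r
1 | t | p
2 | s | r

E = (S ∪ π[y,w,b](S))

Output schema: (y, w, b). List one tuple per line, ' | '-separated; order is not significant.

Row counts bottom-up:
  S → 4
  S → 4
  π[y,w,b](S) → 4
  (S ∪ π[y,w,b](S)) → 8

== RESULT ==
y | w | b
p | s | 3
p | s | 3
q | t | 9
q | t | 9
r | q | 2
r | q | 2
t | p | 7
t | p | 7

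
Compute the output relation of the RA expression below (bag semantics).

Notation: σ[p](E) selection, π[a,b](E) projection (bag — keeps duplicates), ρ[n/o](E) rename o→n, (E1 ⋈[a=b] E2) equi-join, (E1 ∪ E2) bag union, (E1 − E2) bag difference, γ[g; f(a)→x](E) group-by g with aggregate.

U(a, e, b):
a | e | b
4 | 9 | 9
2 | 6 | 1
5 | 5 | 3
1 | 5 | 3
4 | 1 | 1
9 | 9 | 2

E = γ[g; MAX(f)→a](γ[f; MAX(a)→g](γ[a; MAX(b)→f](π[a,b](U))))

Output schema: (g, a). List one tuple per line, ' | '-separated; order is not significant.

Per-node cardinality:
  U → 6
  π[a,b](U) → 6
  γ[a; MAX(b)→f](π[a,b](U)) → 5
  γ[f; MAX(a)→g](γ[a; MAX(b)→f](π[a,b](U))) → 4
  γ[g; MAX(f)→a](γ[f; MAX(a)→g](γ[a; MAX(b)→f](π[a,b](U)))) → 4

== RESULT ==
g | a
2 | 1
4 | 9
5 | 3
9 | 2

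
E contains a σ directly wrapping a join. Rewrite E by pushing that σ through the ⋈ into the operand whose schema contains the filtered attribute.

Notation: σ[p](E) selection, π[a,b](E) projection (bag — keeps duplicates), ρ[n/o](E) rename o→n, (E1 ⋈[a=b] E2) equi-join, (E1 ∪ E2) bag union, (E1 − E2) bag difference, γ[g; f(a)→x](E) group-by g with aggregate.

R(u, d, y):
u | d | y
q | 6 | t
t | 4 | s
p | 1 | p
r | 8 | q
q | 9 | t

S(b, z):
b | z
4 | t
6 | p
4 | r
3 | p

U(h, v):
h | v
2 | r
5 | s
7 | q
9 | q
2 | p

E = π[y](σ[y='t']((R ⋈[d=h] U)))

σ filters on y, owned by the left side.
E' = π[y]((σ[y='t'](R) ⋈[d=h] U))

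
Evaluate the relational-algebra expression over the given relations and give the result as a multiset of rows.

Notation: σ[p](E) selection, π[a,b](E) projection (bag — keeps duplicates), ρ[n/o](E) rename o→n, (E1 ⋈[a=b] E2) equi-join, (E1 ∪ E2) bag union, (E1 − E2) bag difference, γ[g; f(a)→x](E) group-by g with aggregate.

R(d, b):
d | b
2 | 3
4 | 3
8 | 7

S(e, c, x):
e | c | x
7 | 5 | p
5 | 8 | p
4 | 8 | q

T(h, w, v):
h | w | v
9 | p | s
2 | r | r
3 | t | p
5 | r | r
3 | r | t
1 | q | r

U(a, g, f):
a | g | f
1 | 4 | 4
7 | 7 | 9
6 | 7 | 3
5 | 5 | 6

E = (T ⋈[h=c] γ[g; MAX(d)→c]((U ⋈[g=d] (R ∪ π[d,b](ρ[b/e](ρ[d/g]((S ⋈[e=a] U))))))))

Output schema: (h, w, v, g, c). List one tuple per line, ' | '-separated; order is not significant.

Subexpression sizes:
  T → 6
  U → 4
  R → 3
  S → 3
  U → 4
  (S ⋈[e=a] U) → 2
  ρ[d/g]((S ⋈[e=a] U)) → 2
  ρ[b/e](ρ[d/g]((S ⋈[e=a] U))) → 2
  π[d,b](ρ[b/e](ρ[d/g]((S ⋈[e=a] U)))) → 2
  (R ∪ π[d,b](ρ[b/e](ρ[d/g]((S ⋈[e=a] U))))) → 5
  (U ⋈[g=d] (R ∪ π[d,b](ρ[b/e](ρ[d/g]((S ⋈[e=a] U)))))) → 4
  γ[g; MAX(d)→c]((U ⋈[g=d] (R ∪ π[d,b](ρ[b/e](ρ[d/g]((S ⋈[e=a] U))))))) → 3
  (T ⋈[h=c] γ[g; MAX(d)→c]((U ⋈[g=d] (R ∪ π[d,b](ρ[b/e](ρ[d/g]((S ⋈[e=a] U)))))))) → 1

== RESULT ==
h | w | v | g | c
5 | r | r | 5 | 5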